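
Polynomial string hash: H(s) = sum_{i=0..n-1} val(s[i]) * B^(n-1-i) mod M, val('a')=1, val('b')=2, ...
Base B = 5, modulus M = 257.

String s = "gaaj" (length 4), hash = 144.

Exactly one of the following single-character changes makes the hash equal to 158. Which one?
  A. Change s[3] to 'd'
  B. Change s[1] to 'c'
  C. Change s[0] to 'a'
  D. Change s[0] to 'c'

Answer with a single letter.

Option A: s[3]='j'->'d', delta=(4-10)*5^0 mod 257 = 251, hash=144+251 mod 257 = 138
Option B: s[1]='a'->'c', delta=(3-1)*5^2 mod 257 = 50, hash=144+50 mod 257 = 194
Option C: s[0]='g'->'a', delta=(1-7)*5^3 mod 257 = 21, hash=144+21 mod 257 = 165
Option D: s[0]='g'->'c', delta=(3-7)*5^3 mod 257 = 14, hash=144+14 mod 257 = 158 <-- target

Answer: D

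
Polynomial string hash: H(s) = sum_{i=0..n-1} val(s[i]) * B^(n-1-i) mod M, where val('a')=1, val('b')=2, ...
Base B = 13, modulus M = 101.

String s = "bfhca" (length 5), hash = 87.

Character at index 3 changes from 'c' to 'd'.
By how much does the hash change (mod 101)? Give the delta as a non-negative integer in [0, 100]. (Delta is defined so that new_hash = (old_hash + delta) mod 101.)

Delta formula: (val(new) - val(old)) * B^(n-1-k) mod M
  val('d') - val('c') = 4 - 3 = 1
  B^(n-1-k) = 13^1 mod 101 = 13
  Delta = 1 * 13 mod 101 = 13

Answer: 13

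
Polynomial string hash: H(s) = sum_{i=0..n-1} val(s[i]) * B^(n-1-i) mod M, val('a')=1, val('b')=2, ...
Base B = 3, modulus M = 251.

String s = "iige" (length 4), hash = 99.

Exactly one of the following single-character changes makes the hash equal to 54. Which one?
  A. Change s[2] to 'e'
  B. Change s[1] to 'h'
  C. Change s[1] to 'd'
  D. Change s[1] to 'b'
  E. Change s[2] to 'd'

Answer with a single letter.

Answer: C

Derivation:
Option A: s[2]='g'->'e', delta=(5-7)*3^1 mod 251 = 245, hash=99+245 mod 251 = 93
Option B: s[1]='i'->'h', delta=(8-9)*3^2 mod 251 = 242, hash=99+242 mod 251 = 90
Option C: s[1]='i'->'d', delta=(4-9)*3^2 mod 251 = 206, hash=99+206 mod 251 = 54 <-- target
Option D: s[1]='i'->'b', delta=(2-9)*3^2 mod 251 = 188, hash=99+188 mod 251 = 36
Option E: s[2]='g'->'d', delta=(4-7)*3^1 mod 251 = 242, hash=99+242 mod 251 = 90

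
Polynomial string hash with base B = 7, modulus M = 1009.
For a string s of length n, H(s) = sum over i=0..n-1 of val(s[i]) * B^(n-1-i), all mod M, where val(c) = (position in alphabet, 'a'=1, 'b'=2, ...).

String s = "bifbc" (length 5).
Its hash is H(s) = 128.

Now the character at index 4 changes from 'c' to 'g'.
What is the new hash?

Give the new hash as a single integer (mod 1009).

Answer: 132

Derivation:
val('c') = 3, val('g') = 7
Position k = 4, exponent = n-1-k = 0
B^0 mod M = 7^0 mod 1009 = 1
Delta = (7 - 3) * 1 mod 1009 = 4
New hash = (128 + 4) mod 1009 = 132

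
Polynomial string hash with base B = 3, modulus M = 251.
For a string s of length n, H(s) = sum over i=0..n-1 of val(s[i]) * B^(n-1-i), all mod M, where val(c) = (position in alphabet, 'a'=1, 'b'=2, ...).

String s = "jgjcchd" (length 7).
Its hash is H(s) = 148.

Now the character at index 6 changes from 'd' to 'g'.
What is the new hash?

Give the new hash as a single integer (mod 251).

val('d') = 4, val('g') = 7
Position k = 6, exponent = n-1-k = 0
B^0 mod M = 3^0 mod 251 = 1
Delta = (7 - 4) * 1 mod 251 = 3
New hash = (148 + 3) mod 251 = 151

Answer: 151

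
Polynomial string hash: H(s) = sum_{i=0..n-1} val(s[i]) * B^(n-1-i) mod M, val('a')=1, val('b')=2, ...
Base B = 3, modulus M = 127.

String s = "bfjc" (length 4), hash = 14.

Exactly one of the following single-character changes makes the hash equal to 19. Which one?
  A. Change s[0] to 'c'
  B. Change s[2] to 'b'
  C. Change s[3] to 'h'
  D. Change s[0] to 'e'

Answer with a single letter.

Option A: s[0]='b'->'c', delta=(3-2)*3^3 mod 127 = 27, hash=14+27 mod 127 = 41
Option B: s[2]='j'->'b', delta=(2-10)*3^1 mod 127 = 103, hash=14+103 mod 127 = 117
Option C: s[3]='c'->'h', delta=(8-3)*3^0 mod 127 = 5, hash=14+5 mod 127 = 19 <-- target
Option D: s[0]='b'->'e', delta=(5-2)*3^3 mod 127 = 81, hash=14+81 mod 127 = 95

Answer: C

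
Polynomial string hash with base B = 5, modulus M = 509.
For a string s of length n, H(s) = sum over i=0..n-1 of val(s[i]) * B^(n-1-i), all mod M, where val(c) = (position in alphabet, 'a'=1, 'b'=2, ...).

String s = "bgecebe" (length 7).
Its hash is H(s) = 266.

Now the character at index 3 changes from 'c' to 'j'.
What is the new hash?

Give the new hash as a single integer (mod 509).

Answer: 123

Derivation:
val('c') = 3, val('j') = 10
Position k = 3, exponent = n-1-k = 3
B^3 mod M = 5^3 mod 509 = 125
Delta = (10 - 3) * 125 mod 509 = 366
New hash = (266 + 366) mod 509 = 123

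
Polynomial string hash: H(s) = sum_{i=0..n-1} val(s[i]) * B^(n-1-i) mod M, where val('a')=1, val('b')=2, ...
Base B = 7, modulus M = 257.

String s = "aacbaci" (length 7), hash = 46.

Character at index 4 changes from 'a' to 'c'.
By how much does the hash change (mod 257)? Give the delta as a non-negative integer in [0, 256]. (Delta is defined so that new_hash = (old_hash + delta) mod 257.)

Delta formula: (val(new) - val(old)) * B^(n-1-k) mod M
  val('c') - val('a') = 3 - 1 = 2
  B^(n-1-k) = 7^2 mod 257 = 49
  Delta = 2 * 49 mod 257 = 98

Answer: 98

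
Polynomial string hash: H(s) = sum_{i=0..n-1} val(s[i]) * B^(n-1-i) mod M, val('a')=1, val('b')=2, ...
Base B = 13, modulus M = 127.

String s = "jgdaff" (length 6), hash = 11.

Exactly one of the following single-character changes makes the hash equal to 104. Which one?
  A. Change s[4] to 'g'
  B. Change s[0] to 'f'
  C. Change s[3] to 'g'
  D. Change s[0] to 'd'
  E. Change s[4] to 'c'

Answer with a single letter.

Option A: s[4]='f'->'g', delta=(7-6)*13^1 mod 127 = 13, hash=11+13 mod 127 = 24
Option B: s[0]='j'->'f', delta=(6-10)*13^5 mod 127 = 93, hash=11+93 mod 127 = 104 <-- target
Option C: s[3]='a'->'g', delta=(7-1)*13^2 mod 127 = 125, hash=11+125 mod 127 = 9
Option D: s[0]='j'->'d', delta=(4-10)*13^5 mod 127 = 76, hash=11+76 mod 127 = 87
Option E: s[4]='f'->'c', delta=(3-6)*13^1 mod 127 = 88, hash=11+88 mod 127 = 99

Answer: B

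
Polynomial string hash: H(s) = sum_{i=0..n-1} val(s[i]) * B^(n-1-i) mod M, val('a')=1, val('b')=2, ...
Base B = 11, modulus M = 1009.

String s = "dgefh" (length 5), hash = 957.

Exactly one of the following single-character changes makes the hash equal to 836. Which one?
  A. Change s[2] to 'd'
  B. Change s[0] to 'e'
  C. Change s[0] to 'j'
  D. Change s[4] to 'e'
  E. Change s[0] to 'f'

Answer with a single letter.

Answer: A

Derivation:
Option A: s[2]='e'->'d', delta=(4-5)*11^2 mod 1009 = 888, hash=957+888 mod 1009 = 836 <-- target
Option B: s[0]='d'->'e', delta=(5-4)*11^4 mod 1009 = 515, hash=957+515 mod 1009 = 463
Option C: s[0]='d'->'j', delta=(10-4)*11^4 mod 1009 = 63, hash=957+63 mod 1009 = 11
Option D: s[4]='h'->'e', delta=(5-8)*11^0 mod 1009 = 1006, hash=957+1006 mod 1009 = 954
Option E: s[0]='d'->'f', delta=(6-4)*11^4 mod 1009 = 21, hash=957+21 mod 1009 = 978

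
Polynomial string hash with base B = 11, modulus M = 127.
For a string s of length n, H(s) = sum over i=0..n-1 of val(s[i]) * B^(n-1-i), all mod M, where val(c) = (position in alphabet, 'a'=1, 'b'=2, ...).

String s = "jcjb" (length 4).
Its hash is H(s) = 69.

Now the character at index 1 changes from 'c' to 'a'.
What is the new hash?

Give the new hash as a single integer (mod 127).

val('c') = 3, val('a') = 1
Position k = 1, exponent = n-1-k = 2
B^2 mod M = 11^2 mod 127 = 121
Delta = (1 - 3) * 121 mod 127 = 12
New hash = (69 + 12) mod 127 = 81

Answer: 81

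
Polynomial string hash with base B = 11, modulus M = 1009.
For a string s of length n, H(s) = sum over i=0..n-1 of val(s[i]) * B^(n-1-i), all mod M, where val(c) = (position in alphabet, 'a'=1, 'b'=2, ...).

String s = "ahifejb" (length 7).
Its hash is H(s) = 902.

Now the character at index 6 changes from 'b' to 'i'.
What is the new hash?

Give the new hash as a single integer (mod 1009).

val('b') = 2, val('i') = 9
Position k = 6, exponent = n-1-k = 0
B^0 mod M = 11^0 mod 1009 = 1
Delta = (9 - 2) * 1 mod 1009 = 7
New hash = (902 + 7) mod 1009 = 909

Answer: 909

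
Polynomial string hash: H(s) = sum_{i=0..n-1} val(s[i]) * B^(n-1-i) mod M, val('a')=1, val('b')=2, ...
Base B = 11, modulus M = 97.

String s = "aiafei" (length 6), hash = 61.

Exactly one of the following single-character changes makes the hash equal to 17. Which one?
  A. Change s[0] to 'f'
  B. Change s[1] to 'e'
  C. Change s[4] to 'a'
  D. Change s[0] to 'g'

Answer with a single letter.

Answer: C

Derivation:
Option A: s[0]='a'->'f', delta=(6-1)*11^5 mod 97 = 58, hash=61+58 mod 97 = 22
Option B: s[1]='i'->'e', delta=(5-9)*11^4 mod 97 = 24, hash=61+24 mod 97 = 85
Option C: s[4]='e'->'a', delta=(1-5)*11^1 mod 97 = 53, hash=61+53 mod 97 = 17 <-- target
Option D: s[0]='a'->'g', delta=(7-1)*11^5 mod 97 = 89, hash=61+89 mod 97 = 53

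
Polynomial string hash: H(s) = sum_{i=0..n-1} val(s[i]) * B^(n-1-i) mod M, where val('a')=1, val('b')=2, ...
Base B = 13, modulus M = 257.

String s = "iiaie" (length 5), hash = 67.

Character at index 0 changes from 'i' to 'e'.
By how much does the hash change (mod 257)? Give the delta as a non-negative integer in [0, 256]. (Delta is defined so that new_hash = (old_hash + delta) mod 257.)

Answer: 121

Derivation:
Delta formula: (val(new) - val(old)) * B^(n-1-k) mod M
  val('e') - val('i') = 5 - 9 = -4
  B^(n-1-k) = 13^4 mod 257 = 34
  Delta = -4 * 34 mod 257 = 121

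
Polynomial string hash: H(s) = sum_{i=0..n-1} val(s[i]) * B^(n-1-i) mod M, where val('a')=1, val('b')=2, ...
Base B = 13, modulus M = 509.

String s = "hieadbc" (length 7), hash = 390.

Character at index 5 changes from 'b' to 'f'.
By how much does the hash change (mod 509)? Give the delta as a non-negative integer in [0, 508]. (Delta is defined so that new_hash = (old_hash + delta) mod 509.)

Delta formula: (val(new) - val(old)) * B^(n-1-k) mod M
  val('f') - val('b') = 6 - 2 = 4
  B^(n-1-k) = 13^1 mod 509 = 13
  Delta = 4 * 13 mod 509 = 52

Answer: 52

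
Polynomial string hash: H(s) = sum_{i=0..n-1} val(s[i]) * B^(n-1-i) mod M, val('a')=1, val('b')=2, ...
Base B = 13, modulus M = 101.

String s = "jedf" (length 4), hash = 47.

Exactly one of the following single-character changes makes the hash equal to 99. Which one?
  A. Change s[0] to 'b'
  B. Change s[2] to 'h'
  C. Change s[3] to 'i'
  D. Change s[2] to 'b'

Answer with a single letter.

Option A: s[0]='j'->'b', delta=(2-10)*13^3 mod 101 = 99, hash=47+99 mod 101 = 45
Option B: s[2]='d'->'h', delta=(8-4)*13^1 mod 101 = 52, hash=47+52 mod 101 = 99 <-- target
Option C: s[3]='f'->'i', delta=(9-6)*13^0 mod 101 = 3, hash=47+3 mod 101 = 50
Option D: s[2]='d'->'b', delta=(2-4)*13^1 mod 101 = 75, hash=47+75 mod 101 = 21

Answer: B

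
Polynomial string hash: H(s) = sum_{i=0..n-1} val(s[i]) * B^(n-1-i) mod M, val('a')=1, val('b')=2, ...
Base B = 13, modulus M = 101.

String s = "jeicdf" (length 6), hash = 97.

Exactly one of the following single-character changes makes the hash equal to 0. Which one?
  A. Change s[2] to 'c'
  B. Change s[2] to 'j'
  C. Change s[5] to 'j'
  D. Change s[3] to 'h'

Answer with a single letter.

Answer: C

Derivation:
Option A: s[2]='i'->'c', delta=(3-9)*13^3 mod 101 = 49, hash=97+49 mod 101 = 45
Option B: s[2]='i'->'j', delta=(10-9)*13^3 mod 101 = 76, hash=97+76 mod 101 = 72
Option C: s[5]='f'->'j', delta=(10-6)*13^0 mod 101 = 4, hash=97+4 mod 101 = 0 <-- target
Option D: s[3]='c'->'h', delta=(8-3)*13^2 mod 101 = 37, hash=97+37 mod 101 = 33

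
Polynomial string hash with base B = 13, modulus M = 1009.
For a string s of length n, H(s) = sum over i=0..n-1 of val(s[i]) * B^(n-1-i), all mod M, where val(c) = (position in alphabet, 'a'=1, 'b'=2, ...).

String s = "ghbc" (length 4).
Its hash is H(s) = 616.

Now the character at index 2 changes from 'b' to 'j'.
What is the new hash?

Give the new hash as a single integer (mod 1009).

Answer: 720

Derivation:
val('b') = 2, val('j') = 10
Position k = 2, exponent = n-1-k = 1
B^1 mod M = 13^1 mod 1009 = 13
Delta = (10 - 2) * 13 mod 1009 = 104
New hash = (616 + 104) mod 1009 = 720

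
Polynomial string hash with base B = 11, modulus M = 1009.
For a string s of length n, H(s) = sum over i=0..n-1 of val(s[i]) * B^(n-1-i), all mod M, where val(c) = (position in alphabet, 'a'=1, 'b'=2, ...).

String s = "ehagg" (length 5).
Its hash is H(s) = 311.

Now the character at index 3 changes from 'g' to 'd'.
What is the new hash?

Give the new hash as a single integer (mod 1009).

Answer: 278

Derivation:
val('g') = 7, val('d') = 4
Position k = 3, exponent = n-1-k = 1
B^1 mod M = 11^1 mod 1009 = 11
Delta = (4 - 7) * 11 mod 1009 = 976
New hash = (311 + 976) mod 1009 = 278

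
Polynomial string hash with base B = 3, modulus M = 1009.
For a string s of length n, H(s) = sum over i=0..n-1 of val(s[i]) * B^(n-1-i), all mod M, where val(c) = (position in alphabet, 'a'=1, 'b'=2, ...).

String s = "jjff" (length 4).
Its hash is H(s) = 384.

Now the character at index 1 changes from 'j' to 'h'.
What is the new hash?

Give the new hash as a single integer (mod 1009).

val('j') = 10, val('h') = 8
Position k = 1, exponent = n-1-k = 2
B^2 mod M = 3^2 mod 1009 = 9
Delta = (8 - 10) * 9 mod 1009 = 991
New hash = (384 + 991) mod 1009 = 366

Answer: 366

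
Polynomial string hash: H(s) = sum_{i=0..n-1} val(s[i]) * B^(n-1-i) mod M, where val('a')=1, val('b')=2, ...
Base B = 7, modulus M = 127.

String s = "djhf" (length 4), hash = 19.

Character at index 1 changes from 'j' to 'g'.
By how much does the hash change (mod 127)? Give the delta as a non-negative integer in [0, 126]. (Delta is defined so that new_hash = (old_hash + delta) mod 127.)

Answer: 107

Derivation:
Delta formula: (val(new) - val(old)) * B^(n-1-k) mod M
  val('g') - val('j') = 7 - 10 = -3
  B^(n-1-k) = 7^2 mod 127 = 49
  Delta = -3 * 49 mod 127 = 107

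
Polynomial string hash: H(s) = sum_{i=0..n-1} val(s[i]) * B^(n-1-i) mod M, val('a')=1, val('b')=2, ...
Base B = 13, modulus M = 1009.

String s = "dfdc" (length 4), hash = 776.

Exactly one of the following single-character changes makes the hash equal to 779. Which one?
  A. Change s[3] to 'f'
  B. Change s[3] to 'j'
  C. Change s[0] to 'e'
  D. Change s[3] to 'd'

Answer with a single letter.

Answer: A

Derivation:
Option A: s[3]='c'->'f', delta=(6-3)*13^0 mod 1009 = 3, hash=776+3 mod 1009 = 779 <-- target
Option B: s[3]='c'->'j', delta=(10-3)*13^0 mod 1009 = 7, hash=776+7 mod 1009 = 783
Option C: s[0]='d'->'e', delta=(5-4)*13^3 mod 1009 = 179, hash=776+179 mod 1009 = 955
Option D: s[3]='c'->'d', delta=(4-3)*13^0 mod 1009 = 1, hash=776+1 mod 1009 = 777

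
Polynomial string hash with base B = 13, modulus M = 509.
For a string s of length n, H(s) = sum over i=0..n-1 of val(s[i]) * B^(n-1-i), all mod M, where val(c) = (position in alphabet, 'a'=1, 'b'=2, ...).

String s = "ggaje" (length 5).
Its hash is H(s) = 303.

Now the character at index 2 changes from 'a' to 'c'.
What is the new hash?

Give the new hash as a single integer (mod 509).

Answer: 132

Derivation:
val('a') = 1, val('c') = 3
Position k = 2, exponent = n-1-k = 2
B^2 mod M = 13^2 mod 509 = 169
Delta = (3 - 1) * 169 mod 509 = 338
New hash = (303 + 338) mod 509 = 132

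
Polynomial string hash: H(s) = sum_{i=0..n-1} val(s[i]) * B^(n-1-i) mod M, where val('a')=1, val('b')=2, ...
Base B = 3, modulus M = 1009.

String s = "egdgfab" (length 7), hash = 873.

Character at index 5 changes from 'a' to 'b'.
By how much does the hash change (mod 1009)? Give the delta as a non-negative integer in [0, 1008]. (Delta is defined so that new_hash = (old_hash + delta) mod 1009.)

Answer: 3

Derivation:
Delta formula: (val(new) - val(old)) * B^(n-1-k) mod M
  val('b') - val('a') = 2 - 1 = 1
  B^(n-1-k) = 3^1 mod 1009 = 3
  Delta = 1 * 3 mod 1009 = 3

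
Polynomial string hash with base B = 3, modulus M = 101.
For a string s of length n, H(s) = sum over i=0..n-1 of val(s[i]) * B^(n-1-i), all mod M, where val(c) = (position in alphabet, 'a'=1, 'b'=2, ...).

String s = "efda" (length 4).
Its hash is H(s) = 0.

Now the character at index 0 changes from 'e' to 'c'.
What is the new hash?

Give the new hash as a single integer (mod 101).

val('e') = 5, val('c') = 3
Position k = 0, exponent = n-1-k = 3
B^3 mod M = 3^3 mod 101 = 27
Delta = (3 - 5) * 27 mod 101 = 47
New hash = (0 + 47) mod 101 = 47

Answer: 47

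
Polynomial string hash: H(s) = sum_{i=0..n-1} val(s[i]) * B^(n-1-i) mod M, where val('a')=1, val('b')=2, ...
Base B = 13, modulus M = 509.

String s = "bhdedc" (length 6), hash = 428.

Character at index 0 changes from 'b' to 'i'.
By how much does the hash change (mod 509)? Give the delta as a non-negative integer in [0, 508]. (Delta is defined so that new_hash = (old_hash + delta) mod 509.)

Delta formula: (val(new) - val(old)) * B^(n-1-k) mod M
  val('i') - val('b') = 9 - 2 = 7
  B^(n-1-k) = 13^5 mod 509 = 232
  Delta = 7 * 232 mod 509 = 97

Answer: 97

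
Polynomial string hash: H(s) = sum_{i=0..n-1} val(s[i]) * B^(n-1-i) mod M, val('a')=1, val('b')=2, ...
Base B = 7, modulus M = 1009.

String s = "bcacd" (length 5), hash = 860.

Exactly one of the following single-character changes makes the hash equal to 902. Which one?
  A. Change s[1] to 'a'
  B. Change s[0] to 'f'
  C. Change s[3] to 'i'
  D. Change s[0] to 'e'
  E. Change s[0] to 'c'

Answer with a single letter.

Option A: s[1]='c'->'a', delta=(1-3)*7^3 mod 1009 = 323, hash=860+323 mod 1009 = 174
Option B: s[0]='b'->'f', delta=(6-2)*7^4 mod 1009 = 523, hash=860+523 mod 1009 = 374
Option C: s[3]='c'->'i', delta=(9-3)*7^1 mod 1009 = 42, hash=860+42 mod 1009 = 902 <-- target
Option D: s[0]='b'->'e', delta=(5-2)*7^4 mod 1009 = 140, hash=860+140 mod 1009 = 1000
Option E: s[0]='b'->'c', delta=(3-2)*7^4 mod 1009 = 383, hash=860+383 mod 1009 = 234

Answer: C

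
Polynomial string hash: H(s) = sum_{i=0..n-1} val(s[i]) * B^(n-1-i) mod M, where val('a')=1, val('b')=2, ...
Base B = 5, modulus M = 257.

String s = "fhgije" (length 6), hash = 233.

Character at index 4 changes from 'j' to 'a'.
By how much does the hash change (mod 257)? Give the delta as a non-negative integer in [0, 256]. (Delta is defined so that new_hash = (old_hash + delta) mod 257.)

Delta formula: (val(new) - val(old)) * B^(n-1-k) mod M
  val('a') - val('j') = 1 - 10 = -9
  B^(n-1-k) = 5^1 mod 257 = 5
  Delta = -9 * 5 mod 257 = 212

Answer: 212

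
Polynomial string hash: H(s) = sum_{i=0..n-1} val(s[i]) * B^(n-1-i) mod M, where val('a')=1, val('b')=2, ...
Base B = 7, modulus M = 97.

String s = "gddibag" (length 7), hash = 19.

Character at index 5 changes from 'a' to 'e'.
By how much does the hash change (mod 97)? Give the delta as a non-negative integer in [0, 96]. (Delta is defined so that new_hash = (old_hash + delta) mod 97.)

Delta formula: (val(new) - val(old)) * B^(n-1-k) mod M
  val('e') - val('a') = 5 - 1 = 4
  B^(n-1-k) = 7^1 mod 97 = 7
  Delta = 4 * 7 mod 97 = 28

Answer: 28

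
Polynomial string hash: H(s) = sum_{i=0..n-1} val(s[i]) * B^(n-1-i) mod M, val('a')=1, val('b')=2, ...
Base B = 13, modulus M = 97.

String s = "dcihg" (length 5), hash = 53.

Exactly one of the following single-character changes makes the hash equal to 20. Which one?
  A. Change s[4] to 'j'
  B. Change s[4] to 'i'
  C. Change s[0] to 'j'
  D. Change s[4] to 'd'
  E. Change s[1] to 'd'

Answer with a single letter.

Option A: s[4]='g'->'j', delta=(10-7)*13^0 mod 97 = 3, hash=53+3 mod 97 = 56
Option B: s[4]='g'->'i', delta=(9-7)*13^0 mod 97 = 2, hash=53+2 mod 97 = 55
Option C: s[0]='d'->'j', delta=(10-4)*13^4 mod 97 = 64, hash=53+64 mod 97 = 20 <-- target
Option D: s[4]='g'->'d', delta=(4-7)*13^0 mod 97 = 94, hash=53+94 mod 97 = 50
Option E: s[1]='c'->'d', delta=(4-3)*13^3 mod 97 = 63, hash=53+63 mod 97 = 19

Answer: C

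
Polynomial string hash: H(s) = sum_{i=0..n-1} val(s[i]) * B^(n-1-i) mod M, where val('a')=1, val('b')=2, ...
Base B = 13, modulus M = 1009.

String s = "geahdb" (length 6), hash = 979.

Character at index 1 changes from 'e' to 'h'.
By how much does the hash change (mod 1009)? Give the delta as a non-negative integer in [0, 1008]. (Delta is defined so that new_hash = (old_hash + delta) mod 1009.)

Delta formula: (val(new) - val(old)) * B^(n-1-k) mod M
  val('h') - val('e') = 8 - 5 = 3
  B^(n-1-k) = 13^4 mod 1009 = 309
  Delta = 3 * 309 mod 1009 = 927

Answer: 927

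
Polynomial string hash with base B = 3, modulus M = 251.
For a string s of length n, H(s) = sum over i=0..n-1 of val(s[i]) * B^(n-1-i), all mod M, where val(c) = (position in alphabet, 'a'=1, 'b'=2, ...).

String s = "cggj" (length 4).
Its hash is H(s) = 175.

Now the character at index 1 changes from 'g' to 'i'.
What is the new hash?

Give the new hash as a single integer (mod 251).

Answer: 193

Derivation:
val('g') = 7, val('i') = 9
Position k = 1, exponent = n-1-k = 2
B^2 mod M = 3^2 mod 251 = 9
Delta = (9 - 7) * 9 mod 251 = 18
New hash = (175 + 18) mod 251 = 193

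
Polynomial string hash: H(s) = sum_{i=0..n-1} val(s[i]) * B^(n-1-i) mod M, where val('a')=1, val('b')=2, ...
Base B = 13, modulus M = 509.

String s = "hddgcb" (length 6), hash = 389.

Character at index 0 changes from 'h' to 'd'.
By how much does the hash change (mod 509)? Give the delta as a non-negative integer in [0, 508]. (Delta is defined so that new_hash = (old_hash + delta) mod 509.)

Answer: 90

Derivation:
Delta formula: (val(new) - val(old)) * B^(n-1-k) mod M
  val('d') - val('h') = 4 - 8 = -4
  B^(n-1-k) = 13^5 mod 509 = 232
  Delta = -4 * 232 mod 509 = 90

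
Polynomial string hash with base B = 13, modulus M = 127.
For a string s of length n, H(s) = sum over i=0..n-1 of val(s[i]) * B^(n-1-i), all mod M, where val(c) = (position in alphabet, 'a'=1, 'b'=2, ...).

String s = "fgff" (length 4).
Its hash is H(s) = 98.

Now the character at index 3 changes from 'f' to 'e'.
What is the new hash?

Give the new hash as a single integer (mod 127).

Answer: 97

Derivation:
val('f') = 6, val('e') = 5
Position k = 3, exponent = n-1-k = 0
B^0 mod M = 13^0 mod 127 = 1
Delta = (5 - 6) * 1 mod 127 = 126
New hash = (98 + 126) mod 127 = 97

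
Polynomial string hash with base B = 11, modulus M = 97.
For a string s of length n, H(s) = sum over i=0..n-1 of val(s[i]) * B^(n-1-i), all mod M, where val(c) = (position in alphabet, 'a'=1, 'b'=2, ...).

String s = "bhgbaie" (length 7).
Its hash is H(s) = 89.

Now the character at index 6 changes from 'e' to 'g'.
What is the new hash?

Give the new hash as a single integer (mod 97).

Answer: 91

Derivation:
val('e') = 5, val('g') = 7
Position k = 6, exponent = n-1-k = 0
B^0 mod M = 11^0 mod 97 = 1
Delta = (7 - 5) * 1 mod 97 = 2
New hash = (89 + 2) mod 97 = 91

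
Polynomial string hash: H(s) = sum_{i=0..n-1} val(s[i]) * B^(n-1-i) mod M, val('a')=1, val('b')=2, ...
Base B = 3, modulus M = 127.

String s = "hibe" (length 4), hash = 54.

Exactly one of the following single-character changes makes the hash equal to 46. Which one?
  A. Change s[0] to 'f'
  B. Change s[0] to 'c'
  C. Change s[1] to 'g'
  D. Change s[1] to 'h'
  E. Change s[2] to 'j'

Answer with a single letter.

Answer: B

Derivation:
Option A: s[0]='h'->'f', delta=(6-8)*3^3 mod 127 = 73, hash=54+73 mod 127 = 0
Option B: s[0]='h'->'c', delta=(3-8)*3^3 mod 127 = 119, hash=54+119 mod 127 = 46 <-- target
Option C: s[1]='i'->'g', delta=(7-9)*3^2 mod 127 = 109, hash=54+109 mod 127 = 36
Option D: s[1]='i'->'h', delta=(8-9)*3^2 mod 127 = 118, hash=54+118 mod 127 = 45
Option E: s[2]='b'->'j', delta=(10-2)*3^1 mod 127 = 24, hash=54+24 mod 127 = 78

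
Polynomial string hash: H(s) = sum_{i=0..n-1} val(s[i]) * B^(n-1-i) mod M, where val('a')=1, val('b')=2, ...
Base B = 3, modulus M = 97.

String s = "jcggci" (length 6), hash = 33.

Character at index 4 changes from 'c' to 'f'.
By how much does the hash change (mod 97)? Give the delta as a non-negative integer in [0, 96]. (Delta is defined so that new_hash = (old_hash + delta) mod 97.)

Answer: 9

Derivation:
Delta formula: (val(new) - val(old)) * B^(n-1-k) mod M
  val('f') - val('c') = 6 - 3 = 3
  B^(n-1-k) = 3^1 mod 97 = 3
  Delta = 3 * 3 mod 97 = 9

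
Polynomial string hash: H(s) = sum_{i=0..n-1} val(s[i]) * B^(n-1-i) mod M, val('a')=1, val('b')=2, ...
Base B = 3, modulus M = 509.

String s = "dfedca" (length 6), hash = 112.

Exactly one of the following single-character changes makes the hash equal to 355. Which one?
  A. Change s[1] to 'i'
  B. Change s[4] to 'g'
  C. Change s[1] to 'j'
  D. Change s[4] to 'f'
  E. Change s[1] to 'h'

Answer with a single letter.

Option A: s[1]='f'->'i', delta=(9-6)*3^4 mod 509 = 243, hash=112+243 mod 509 = 355 <-- target
Option B: s[4]='c'->'g', delta=(7-3)*3^1 mod 509 = 12, hash=112+12 mod 509 = 124
Option C: s[1]='f'->'j', delta=(10-6)*3^4 mod 509 = 324, hash=112+324 mod 509 = 436
Option D: s[4]='c'->'f', delta=(6-3)*3^1 mod 509 = 9, hash=112+9 mod 509 = 121
Option E: s[1]='f'->'h', delta=(8-6)*3^4 mod 509 = 162, hash=112+162 mod 509 = 274

Answer: A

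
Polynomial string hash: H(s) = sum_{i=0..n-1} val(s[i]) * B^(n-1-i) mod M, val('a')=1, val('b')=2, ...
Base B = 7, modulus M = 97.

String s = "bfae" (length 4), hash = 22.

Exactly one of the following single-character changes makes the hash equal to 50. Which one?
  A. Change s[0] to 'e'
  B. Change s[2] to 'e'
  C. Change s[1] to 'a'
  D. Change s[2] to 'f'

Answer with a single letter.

Answer: B

Derivation:
Option A: s[0]='b'->'e', delta=(5-2)*7^3 mod 97 = 59, hash=22+59 mod 97 = 81
Option B: s[2]='a'->'e', delta=(5-1)*7^1 mod 97 = 28, hash=22+28 mod 97 = 50 <-- target
Option C: s[1]='f'->'a', delta=(1-6)*7^2 mod 97 = 46, hash=22+46 mod 97 = 68
Option D: s[2]='a'->'f', delta=(6-1)*7^1 mod 97 = 35, hash=22+35 mod 97 = 57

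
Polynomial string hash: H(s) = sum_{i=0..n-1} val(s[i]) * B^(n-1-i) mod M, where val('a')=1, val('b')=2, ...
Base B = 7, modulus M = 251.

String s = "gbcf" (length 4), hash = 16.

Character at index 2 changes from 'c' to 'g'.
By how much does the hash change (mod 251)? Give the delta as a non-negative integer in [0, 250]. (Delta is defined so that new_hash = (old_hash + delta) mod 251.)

Delta formula: (val(new) - val(old)) * B^(n-1-k) mod M
  val('g') - val('c') = 7 - 3 = 4
  B^(n-1-k) = 7^1 mod 251 = 7
  Delta = 4 * 7 mod 251 = 28

Answer: 28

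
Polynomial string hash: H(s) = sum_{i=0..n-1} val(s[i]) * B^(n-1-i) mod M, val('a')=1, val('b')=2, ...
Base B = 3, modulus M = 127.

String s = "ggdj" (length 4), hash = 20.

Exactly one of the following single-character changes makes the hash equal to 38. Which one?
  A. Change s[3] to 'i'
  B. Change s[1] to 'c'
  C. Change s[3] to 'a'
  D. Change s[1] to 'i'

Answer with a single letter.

Answer: D

Derivation:
Option A: s[3]='j'->'i', delta=(9-10)*3^0 mod 127 = 126, hash=20+126 mod 127 = 19
Option B: s[1]='g'->'c', delta=(3-7)*3^2 mod 127 = 91, hash=20+91 mod 127 = 111
Option C: s[3]='j'->'a', delta=(1-10)*3^0 mod 127 = 118, hash=20+118 mod 127 = 11
Option D: s[1]='g'->'i', delta=(9-7)*3^2 mod 127 = 18, hash=20+18 mod 127 = 38 <-- target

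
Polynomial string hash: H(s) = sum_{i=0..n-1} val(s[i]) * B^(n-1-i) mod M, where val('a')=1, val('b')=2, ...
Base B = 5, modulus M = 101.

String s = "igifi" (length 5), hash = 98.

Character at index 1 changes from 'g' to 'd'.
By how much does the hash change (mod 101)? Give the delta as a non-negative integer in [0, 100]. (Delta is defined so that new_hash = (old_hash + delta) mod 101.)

Answer: 29

Derivation:
Delta formula: (val(new) - val(old)) * B^(n-1-k) mod M
  val('d') - val('g') = 4 - 7 = -3
  B^(n-1-k) = 5^3 mod 101 = 24
  Delta = -3 * 24 mod 101 = 29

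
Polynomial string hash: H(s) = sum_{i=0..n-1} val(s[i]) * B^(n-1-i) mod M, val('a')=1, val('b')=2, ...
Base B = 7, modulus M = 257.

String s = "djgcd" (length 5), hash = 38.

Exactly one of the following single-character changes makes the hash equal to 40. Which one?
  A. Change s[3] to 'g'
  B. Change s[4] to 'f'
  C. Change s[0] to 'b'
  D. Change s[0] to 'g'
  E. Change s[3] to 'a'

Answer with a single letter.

Answer: B

Derivation:
Option A: s[3]='c'->'g', delta=(7-3)*7^1 mod 257 = 28, hash=38+28 mod 257 = 66
Option B: s[4]='d'->'f', delta=(6-4)*7^0 mod 257 = 2, hash=38+2 mod 257 = 40 <-- target
Option C: s[0]='d'->'b', delta=(2-4)*7^4 mod 257 = 81, hash=38+81 mod 257 = 119
Option D: s[0]='d'->'g', delta=(7-4)*7^4 mod 257 = 7, hash=38+7 mod 257 = 45
Option E: s[3]='c'->'a', delta=(1-3)*7^1 mod 257 = 243, hash=38+243 mod 257 = 24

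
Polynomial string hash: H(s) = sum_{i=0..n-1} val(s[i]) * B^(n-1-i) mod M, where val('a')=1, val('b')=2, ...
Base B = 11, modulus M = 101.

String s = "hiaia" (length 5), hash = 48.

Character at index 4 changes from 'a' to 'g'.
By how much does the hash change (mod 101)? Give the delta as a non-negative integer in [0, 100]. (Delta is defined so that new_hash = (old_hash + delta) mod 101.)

Answer: 6

Derivation:
Delta formula: (val(new) - val(old)) * B^(n-1-k) mod M
  val('g') - val('a') = 7 - 1 = 6
  B^(n-1-k) = 11^0 mod 101 = 1
  Delta = 6 * 1 mod 101 = 6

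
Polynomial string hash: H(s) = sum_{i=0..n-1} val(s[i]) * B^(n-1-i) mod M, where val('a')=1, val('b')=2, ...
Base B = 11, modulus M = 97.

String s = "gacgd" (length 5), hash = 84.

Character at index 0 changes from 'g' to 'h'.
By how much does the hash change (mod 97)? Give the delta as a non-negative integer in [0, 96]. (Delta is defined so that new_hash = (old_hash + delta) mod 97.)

Delta formula: (val(new) - val(old)) * B^(n-1-k) mod M
  val('h') - val('g') = 8 - 7 = 1
  B^(n-1-k) = 11^4 mod 97 = 91
  Delta = 1 * 91 mod 97 = 91

Answer: 91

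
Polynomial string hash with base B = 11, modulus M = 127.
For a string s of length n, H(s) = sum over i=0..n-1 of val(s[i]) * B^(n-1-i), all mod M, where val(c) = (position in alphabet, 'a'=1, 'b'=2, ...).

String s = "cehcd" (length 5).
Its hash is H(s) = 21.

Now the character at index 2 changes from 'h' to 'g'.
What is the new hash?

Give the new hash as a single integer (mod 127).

Answer: 27

Derivation:
val('h') = 8, val('g') = 7
Position k = 2, exponent = n-1-k = 2
B^2 mod M = 11^2 mod 127 = 121
Delta = (7 - 8) * 121 mod 127 = 6
New hash = (21 + 6) mod 127 = 27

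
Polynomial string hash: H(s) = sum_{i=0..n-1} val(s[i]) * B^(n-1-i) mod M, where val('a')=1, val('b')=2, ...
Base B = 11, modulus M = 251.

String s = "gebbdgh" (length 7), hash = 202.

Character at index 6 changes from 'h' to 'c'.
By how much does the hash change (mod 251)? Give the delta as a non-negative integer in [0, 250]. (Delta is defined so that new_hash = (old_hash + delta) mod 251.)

Answer: 246

Derivation:
Delta formula: (val(new) - val(old)) * B^(n-1-k) mod M
  val('c') - val('h') = 3 - 8 = -5
  B^(n-1-k) = 11^0 mod 251 = 1
  Delta = -5 * 1 mod 251 = 246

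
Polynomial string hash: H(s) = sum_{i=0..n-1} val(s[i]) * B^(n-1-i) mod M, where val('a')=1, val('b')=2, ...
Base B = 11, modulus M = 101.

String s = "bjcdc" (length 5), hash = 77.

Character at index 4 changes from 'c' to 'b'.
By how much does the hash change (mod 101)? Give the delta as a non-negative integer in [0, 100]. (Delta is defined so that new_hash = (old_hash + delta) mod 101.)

Delta formula: (val(new) - val(old)) * B^(n-1-k) mod M
  val('b') - val('c') = 2 - 3 = -1
  B^(n-1-k) = 11^0 mod 101 = 1
  Delta = -1 * 1 mod 101 = 100

Answer: 100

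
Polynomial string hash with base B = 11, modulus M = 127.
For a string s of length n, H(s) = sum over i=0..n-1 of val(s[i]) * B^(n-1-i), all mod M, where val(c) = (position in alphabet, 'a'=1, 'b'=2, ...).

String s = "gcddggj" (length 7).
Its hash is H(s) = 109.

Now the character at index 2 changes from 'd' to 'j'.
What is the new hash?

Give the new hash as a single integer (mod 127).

Answer: 71

Derivation:
val('d') = 4, val('j') = 10
Position k = 2, exponent = n-1-k = 4
B^4 mod M = 11^4 mod 127 = 36
Delta = (10 - 4) * 36 mod 127 = 89
New hash = (109 + 89) mod 127 = 71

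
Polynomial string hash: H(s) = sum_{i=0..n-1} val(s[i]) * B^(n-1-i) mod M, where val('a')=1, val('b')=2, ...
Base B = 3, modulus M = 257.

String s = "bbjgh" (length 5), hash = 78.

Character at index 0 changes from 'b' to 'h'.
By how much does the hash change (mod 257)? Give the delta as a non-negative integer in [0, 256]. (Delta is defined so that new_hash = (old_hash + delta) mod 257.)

Delta formula: (val(new) - val(old)) * B^(n-1-k) mod M
  val('h') - val('b') = 8 - 2 = 6
  B^(n-1-k) = 3^4 mod 257 = 81
  Delta = 6 * 81 mod 257 = 229

Answer: 229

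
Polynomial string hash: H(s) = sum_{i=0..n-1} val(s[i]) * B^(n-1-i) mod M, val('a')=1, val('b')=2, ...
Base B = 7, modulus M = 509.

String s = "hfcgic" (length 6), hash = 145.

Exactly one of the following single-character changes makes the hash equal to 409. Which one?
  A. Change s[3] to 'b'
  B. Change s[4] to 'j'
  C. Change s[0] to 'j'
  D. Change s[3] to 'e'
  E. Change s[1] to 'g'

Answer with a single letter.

Option A: s[3]='g'->'b', delta=(2-7)*7^2 mod 509 = 264, hash=145+264 mod 509 = 409 <-- target
Option B: s[4]='i'->'j', delta=(10-9)*7^1 mod 509 = 7, hash=145+7 mod 509 = 152
Option C: s[0]='h'->'j', delta=(10-8)*7^5 mod 509 = 20, hash=145+20 mod 509 = 165
Option D: s[3]='g'->'e', delta=(5-7)*7^2 mod 509 = 411, hash=145+411 mod 509 = 47
Option E: s[1]='f'->'g', delta=(7-6)*7^4 mod 509 = 365, hash=145+365 mod 509 = 1

Answer: A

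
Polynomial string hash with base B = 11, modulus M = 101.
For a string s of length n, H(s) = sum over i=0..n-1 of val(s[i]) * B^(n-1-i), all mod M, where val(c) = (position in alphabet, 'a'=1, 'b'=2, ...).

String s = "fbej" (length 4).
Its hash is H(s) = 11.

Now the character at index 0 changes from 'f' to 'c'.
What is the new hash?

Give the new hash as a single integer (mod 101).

Answer: 58

Derivation:
val('f') = 6, val('c') = 3
Position k = 0, exponent = n-1-k = 3
B^3 mod M = 11^3 mod 101 = 18
Delta = (3 - 6) * 18 mod 101 = 47
New hash = (11 + 47) mod 101 = 58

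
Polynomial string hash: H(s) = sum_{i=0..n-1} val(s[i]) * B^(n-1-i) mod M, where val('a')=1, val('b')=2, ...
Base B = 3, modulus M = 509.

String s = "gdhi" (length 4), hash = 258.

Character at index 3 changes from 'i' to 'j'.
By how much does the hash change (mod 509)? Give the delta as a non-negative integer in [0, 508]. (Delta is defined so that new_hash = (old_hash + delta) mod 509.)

Delta formula: (val(new) - val(old)) * B^(n-1-k) mod M
  val('j') - val('i') = 10 - 9 = 1
  B^(n-1-k) = 3^0 mod 509 = 1
  Delta = 1 * 1 mod 509 = 1

Answer: 1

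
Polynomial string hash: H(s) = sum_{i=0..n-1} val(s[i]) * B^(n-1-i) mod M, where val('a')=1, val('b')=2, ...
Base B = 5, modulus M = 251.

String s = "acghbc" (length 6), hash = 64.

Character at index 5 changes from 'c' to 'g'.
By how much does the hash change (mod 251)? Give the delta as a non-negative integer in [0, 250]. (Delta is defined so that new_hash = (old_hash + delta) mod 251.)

Delta formula: (val(new) - val(old)) * B^(n-1-k) mod M
  val('g') - val('c') = 7 - 3 = 4
  B^(n-1-k) = 5^0 mod 251 = 1
  Delta = 4 * 1 mod 251 = 4

Answer: 4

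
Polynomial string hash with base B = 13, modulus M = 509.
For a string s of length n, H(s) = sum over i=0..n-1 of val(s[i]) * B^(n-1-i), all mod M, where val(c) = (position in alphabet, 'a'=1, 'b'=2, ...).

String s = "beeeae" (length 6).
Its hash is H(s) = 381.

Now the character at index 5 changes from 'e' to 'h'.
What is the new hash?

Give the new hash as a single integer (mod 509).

Answer: 384

Derivation:
val('e') = 5, val('h') = 8
Position k = 5, exponent = n-1-k = 0
B^0 mod M = 13^0 mod 509 = 1
Delta = (8 - 5) * 1 mod 509 = 3
New hash = (381 + 3) mod 509 = 384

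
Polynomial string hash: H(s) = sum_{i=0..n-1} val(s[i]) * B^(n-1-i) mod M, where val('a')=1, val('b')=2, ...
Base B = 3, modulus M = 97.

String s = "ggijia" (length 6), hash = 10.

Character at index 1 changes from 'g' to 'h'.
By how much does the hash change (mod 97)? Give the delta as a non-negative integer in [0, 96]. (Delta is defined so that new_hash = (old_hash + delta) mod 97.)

Delta formula: (val(new) - val(old)) * B^(n-1-k) mod M
  val('h') - val('g') = 8 - 7 = 1
  B^(n-1-k) = 3^4 mod 97 = 81
  Delta = 1 * 81 mod 97 = 81

Answer: 81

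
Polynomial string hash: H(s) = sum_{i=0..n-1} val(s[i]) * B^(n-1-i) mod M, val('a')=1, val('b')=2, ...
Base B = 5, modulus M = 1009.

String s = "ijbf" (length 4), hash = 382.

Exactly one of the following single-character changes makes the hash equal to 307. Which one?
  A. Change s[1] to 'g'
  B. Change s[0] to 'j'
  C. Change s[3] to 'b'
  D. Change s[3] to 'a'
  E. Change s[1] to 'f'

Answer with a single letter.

Answer: A

Derivation:
Option A: s[1]='j'->'g', delta=(7-10)*5^2 mod 1009 = 934, hash=382+934 mod 1009 = 307 <-- target
Option B: s[0]='i'->'j', delta=(10-9)*5^3 mod 1009 = 125, hash=382+125 mod 1009 = 507
Option C: s[3]='f'->'b', delta=(2-6)*5^0 mod 1009 = 1005, hash=382+1005 mod 1009 = 378
Option D: s[3]='f'->'a', delta=(1-6)*5^0 mod 1009 = 1004, hash=382+1004 mod 1009 = 377
Option E: s[1]='j'->'f', delta=(6-10)*5^2 mod 1009 = 909, hash=382+909 mod 1009 = 282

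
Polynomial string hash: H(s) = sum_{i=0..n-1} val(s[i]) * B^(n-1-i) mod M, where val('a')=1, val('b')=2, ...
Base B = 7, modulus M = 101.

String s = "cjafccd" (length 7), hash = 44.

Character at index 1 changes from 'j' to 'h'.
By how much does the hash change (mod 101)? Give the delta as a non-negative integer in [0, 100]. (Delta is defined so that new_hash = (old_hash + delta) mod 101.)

Answer: 19

Derivation:
Delta formula: (val(new) - val(old)) * B^(n-1-k) mod M
  val('h') - val('j') = 8 - 10 = -2
  B^(n-1-k) = 7^5 mod 101 = 41
  Delta = -2 * 41 mod 101 = 19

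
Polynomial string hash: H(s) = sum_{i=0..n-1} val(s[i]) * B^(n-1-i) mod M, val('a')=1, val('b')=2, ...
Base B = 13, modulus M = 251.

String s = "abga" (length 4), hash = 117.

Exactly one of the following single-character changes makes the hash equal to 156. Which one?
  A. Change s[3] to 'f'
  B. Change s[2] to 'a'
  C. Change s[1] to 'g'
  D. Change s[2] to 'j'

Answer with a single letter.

Answer: D

Derivation:
Option A: s[3]='a'->'f', delta=(6-1)*13^0 mod 251 = 5, hash=117+5 mod 251 = 122
Option B: s[2]='g'->'a', delta=(1-7)*13^1 mod 251 = 173, hash=117+173 mod 251 = 39
Option C: s[1]='b'->'g', delta=(7-2)*13^2 mod 251 = 92, hash=117+92 mod 251 = 209
Option D: s[2]='g'->'j', delta=(10-7)*13^1 mod 251 = 39, hash=117+39 mod 251 = 156 <-- target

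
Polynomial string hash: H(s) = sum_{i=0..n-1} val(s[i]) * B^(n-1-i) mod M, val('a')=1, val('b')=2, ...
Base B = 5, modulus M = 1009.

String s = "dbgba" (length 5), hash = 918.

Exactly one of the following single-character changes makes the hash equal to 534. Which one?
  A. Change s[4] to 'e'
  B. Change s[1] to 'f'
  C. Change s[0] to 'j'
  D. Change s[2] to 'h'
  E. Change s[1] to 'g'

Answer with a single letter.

Answer: E

Derivation:
Option A: s[4]='a'->'e', delta=(5-1)*5^0 mod 1009 = 4, hash=918+4 mod 1009 = 922
Option B: s[1]='b'->'f', delta=(6-2)*5^3 mod 1009 = 500, hash=918+500 mod 1009 = 409
Option C: s[0]='d'->'j', delta=(10-4)*5^4 mod 1009 = 723, hash=918+723 mod 1009 = 632
Option D: s[2]='g'->'h', delta=(8-7)*5^2 mod 1009 = 25, hash=918+25 mod 1009 = 943
Option E: s[1]='b'->'g', delta=(7-2)*5^3 mod 1009 = 625, hash=918+625 mod 1009 = 534 <-- target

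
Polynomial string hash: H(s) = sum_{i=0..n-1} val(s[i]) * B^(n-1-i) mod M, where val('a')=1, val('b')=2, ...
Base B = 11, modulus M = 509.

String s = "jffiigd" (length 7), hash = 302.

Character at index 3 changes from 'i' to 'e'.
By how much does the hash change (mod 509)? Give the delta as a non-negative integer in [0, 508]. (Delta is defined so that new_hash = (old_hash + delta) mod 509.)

Delta formula: (val(new) - val(old)) * B^(n-1-k) mod M
  val('e') - val('i') = 5 - 9 = -4
  B^(n-1-k) = 11^3 mod 509 = 313
  Delta = -4 * 313 mod 509 = 275

Answer: 275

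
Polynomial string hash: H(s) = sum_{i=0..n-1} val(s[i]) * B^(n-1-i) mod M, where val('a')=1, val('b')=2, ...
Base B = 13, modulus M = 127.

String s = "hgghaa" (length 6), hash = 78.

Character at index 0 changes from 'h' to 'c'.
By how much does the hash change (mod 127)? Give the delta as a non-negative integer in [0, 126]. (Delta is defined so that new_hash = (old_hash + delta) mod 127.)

Answer: 21

Derivation:
Delta formula: (val(new) - val(old)) * B^(n-1-k) mod M
  val('c') - val('h') = 3 - 8 = -5
  B^(n-1-k) = 13^5 mod 127 = 72
  Delta = -5 * 72 mod 127 = 21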